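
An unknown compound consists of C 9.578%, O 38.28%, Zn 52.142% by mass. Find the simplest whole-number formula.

CO3Zn

Assume 100 g: 9.578 g C, 38.28 g O, 52.142 g Zn.
Moles — C: 9.578 / 12.01 = 0.7975 mol; O: 38.28 / 16.00 = 2.393 mol; Zn: 52.142 / 65.38 = 0.7975 mol
Ratios (÷ 0.7975): C 1.000, O 3.000, Zn 1.000
→ CO3Zn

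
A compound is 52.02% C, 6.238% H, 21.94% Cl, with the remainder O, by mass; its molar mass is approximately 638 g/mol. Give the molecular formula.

C28H40Cl4O8

Assume 100 g: 52.02 g C, 6.238 g H, 21.94 g Cl, 19.802 g O.
n(C) = 52.02/12.01 = 4.331, n(H) = 6.238/1.008 = 6.188, n(Cl) = 21.94/35.45 = 0.6189, n(O) = 19.802/16.00 = 1.238
Divide by the smallest (0.6189 mol Cl): C 6.999, H 9.999, Cl 1.000, O 2.000
Ratio ≈ 7:10:1:2, so the empirical formula is C7H10ClO2
Empirical-formula mass = 161.60 g/mol
n = 638 / 161.60 = 3.95 ≈ 4
Molecular formula = (C7H10ClO2)×4 = C28H40Cl4O8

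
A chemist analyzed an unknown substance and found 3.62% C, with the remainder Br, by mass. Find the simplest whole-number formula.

Assume 100 g: 3.62 g C, 96.38 g Br.
n(C) = 3.62/12.01 = 0.3014, n(Br) = 96.38/79.90 = 1.206
Divide by the smallest (0.3014 mol C): C 1.000, Br 4.002
Ratio ≈ 1:4, so the empirical formula is CBr4

CBr4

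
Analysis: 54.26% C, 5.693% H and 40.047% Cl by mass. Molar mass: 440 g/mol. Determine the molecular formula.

C20H25Cl5

Assume 100 g: 54.26 g C, 5.693 g H, 40.047 g Cl.
C: 54.26 g ÷ 12.01 g/mol = 4.518 mol
H: 5.693 g ÷ 1.008 g/mol = 5.648 mol
Cl: 40.047 g ÷ 35.45 g/mol = 1.13 mol
Ratios (÷ 1.13): C 3.999, H 5.000, Cl 1.000
Ratio ≈ 4:5:1, so the empirical formula is C4H5Cl
Empirical-formula mass = 88.53 g/mol
n = 440 / 88.53 = 4.97 ≈ 5
Molecular formula = (C4H5Cl)×5 = C20H25Cl5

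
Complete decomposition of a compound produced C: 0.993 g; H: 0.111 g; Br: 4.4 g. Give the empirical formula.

Moles — C: 0.993 / 12.01 = 0.08268 mol; H: 0.111 / 1.008 = 0.1101 mol; Br: 4.4 / 79.90 = 0.05507 mol
Divide by the smallest (0.05507 mol Br): C 1.501, H 2.000, Br 1.000
×2: C 3.00, H 4.00, Br 2.00 → C3H4Br2

C3H4Br2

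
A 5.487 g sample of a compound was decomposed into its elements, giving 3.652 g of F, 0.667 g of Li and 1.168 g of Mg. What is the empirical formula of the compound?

F: 3.652 g ÷ 19.00 g/mol = 0.1922 mol
Li: 0.667 g ÷ 6.94 g/mol = 0.09611 mol
Mg: 1.168 g ÷ 24.31 g/mol = 0.04805 mol
Ratios (÷ 0.04805): F 4.001, Li 2.000, Mg 1.000
≈ 4:2:1 → F4Li2Mg

F4Li2Mg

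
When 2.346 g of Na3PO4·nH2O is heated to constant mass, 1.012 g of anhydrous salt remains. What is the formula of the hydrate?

Mass of water lost = 2.346 − 1.012 = 1.334 g → 1.334 / 18.02 = 0.07403 mol H2O
Molar mass of Na3PO4 = 163.94 g/mol → mol Na3PO4 = 1.012 / 163.94 = 0.006173
n = 0.07403 / 0.006173 = 11.99 ≈ 12 → Na3PO4·12H2O

Na3PO4·12H2O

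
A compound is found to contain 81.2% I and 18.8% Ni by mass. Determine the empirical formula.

Assume 100 g: 81.2 g I, 18.8 g Ni.
I: 81.2 g ÷ 126.90 g/mol = 0.6399 mol
Ni: 18.8 g ÷ 58.69 g/mol = 0.3203 mol
Ratios (÷ 0.3203): I 1.998, Ni 1.000
→ I2Ni

I2Ni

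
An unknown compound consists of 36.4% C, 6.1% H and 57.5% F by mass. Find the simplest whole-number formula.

Assume 100 g: 36.4 g C, 6.1 g H, 57.5 g F.
n(C) = 36.4/12.01 = 3.031, n(H) = 6.1/1.008 = 6.052, n(F) = 57.5/19.00 = 3.026
Smallest is F at 3.026 mol; normalising gives C 1.001, H 2.000, F 1.000
Ratio ≈ 1:2:1, so the empirical formula is CH2F

CH2F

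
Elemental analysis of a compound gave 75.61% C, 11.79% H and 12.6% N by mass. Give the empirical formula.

Assume 100 g: 75.61 g C, 11.79 g H, 12.6 g N.
n(C) = 75.61/12.01 = 6.296, n(H) = 11.79/1.008 = 11.7, n(N) = 12.6/14.01 = 0.8994
Smallest is N at 0.8994 mol; normalising gives C 7.000, H 13.005, N 1.000
≈ 7:13:1 → C7H13N

C7H13N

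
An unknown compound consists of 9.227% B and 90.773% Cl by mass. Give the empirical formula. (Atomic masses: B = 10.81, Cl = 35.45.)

Assume 100 g: 9.227 g B, 90.773 g Cl.
B: 9.227 g ÷ 10.81 g/mol = 0.8536 mol
Cl: 90.773 g ÷ 35.45 g/mol = 2.561 mol
Ratios (÷ 0.8536): B 1.000, Cl 3.000
≈ 1:3 → BCl3

BCl3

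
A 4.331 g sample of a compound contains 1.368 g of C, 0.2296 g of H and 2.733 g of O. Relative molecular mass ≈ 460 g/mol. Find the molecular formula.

C: 1.368 g ÷ 12.01 g/mol = 0.1139 mol
H: 0.2296 g ÷ 1.008 g/mol = 0.2278 mol
O: 2.733 g ÷ 16.00 g/mol = 0.1708 mol
Smallest is C at 0.1139 mol; normalising gives C 1.000, H 2.000, O 1.500
×2: C 2.00, H 4.00, O 3.00 → C2H4O3
Empirical-formula mass = 76.05 g/mol
n = 460 / 76.05 = 6.05 ≈ 6
Molecular formula = (C2H4O3)×6 = C12H24O18

C12H24O18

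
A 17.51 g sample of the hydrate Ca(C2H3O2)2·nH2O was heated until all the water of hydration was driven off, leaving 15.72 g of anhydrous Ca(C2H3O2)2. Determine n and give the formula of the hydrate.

Ca(C2H3O2)2·H2O

Mass of water lost = 17.51 − 15.72 = 1.79 g → 1.79 / 18.02 = 0.09933 mol H2O
Molar mass of Ca(C2H3O2)2 = 158.17 g/mol → mol Ca(C2H3O2)2 = 15.72 / 158.17 = 0.09939
n = 0.09933 / 0.09939 = 1.00 ≈ 1 → Ca(C2H3O2)2·H2O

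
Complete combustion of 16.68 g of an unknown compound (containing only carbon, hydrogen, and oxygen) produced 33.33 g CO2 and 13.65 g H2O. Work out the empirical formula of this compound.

C2H4O

mol C = 33.33 / 44.01 = 0.7573; mass C = 0.7573 × 12.01 = 9.096 g
mol H = 2 × (13.65 / 18.02) = 1.515; mass H = 1.515 × 1.008 = 1.527 g
mass O = 16.68 − (10.62) = 6.057 g → mol O = 0.3786
Divide by the smallest (0.3786 mol O): C 2.000, H 4.002, O 1.000
→ C2H4O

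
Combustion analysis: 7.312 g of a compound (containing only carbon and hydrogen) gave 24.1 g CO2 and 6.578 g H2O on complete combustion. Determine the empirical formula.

mol C = 24.1 / 44.01 = 0.5476; mass C = 0.5476 × 12.01 = 6.577 g
mol H = 2 × (6.578 / 18.02) = 0.7301; mass H = 0.7301 × 1.008 = 0.7359 g
Divide by the smallest (0.5476 mol C): C 1.000, H 1.333
Multiply by 3: C 3.00, H 4.00 → C3H4

C3H4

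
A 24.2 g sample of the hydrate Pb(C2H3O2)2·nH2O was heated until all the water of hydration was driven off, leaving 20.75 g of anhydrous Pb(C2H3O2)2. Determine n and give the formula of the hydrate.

Mass of water lost = 24.2 − 20.75 = 3.45 g → 3.45 / 18.02 = 0.1915 mol H2O
Molar mass of Pb(C2H3O2)2 = 325.29 g/mol → mol Pb(C2H3O2)2 = 20.75 / 325.29 = 0.06379
n = 0.1915 / 0.06379 = 3.00 ≈ 3 → Pb(C2H3O2)2·3H2O

Pb(C2H3O2)2·3H2O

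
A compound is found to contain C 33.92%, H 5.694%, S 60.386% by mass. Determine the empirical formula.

Assume 100 g: 33.92 g C, 5.694 g H, 60.386 g S.
n(C) = 33.92/12.01 = 2.824, n(H) = 5.694/1.008 = 5.649, n(S) = 60.386/32.07 = 1.883
Divide by the smallest (1.883 mol S): C 1.500, H 3.000, S 1.000
Multiply by 2: C 3.00, H 6.00, S 2.00 → C3H6S2

C3H6S2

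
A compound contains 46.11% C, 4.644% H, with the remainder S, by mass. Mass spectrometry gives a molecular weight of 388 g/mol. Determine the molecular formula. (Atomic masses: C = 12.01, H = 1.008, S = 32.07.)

Assume 100 g: 46.11 g C, 4.644 g H, 49.246 g S.
Moles — C: 46.11 / 12.01 = 3.839 mol; H: 4.644 / 1.008 = 4.607 mol; S: 49.246 / 32.07 = 1.536 mol
Smallest is S at 1.536 mol; normalising gives C 2.500, H 3.000, S 1.000
×2: C 5.00, H 6.00, S 2.00 → C5H6S2
Empirical-formula mass = 130.24 g/mol
n = 388 / 130.24 = 2.98 ≈ 3
Molecular formula = (C5H6S2)×3 = C15H18S6

C15H18S6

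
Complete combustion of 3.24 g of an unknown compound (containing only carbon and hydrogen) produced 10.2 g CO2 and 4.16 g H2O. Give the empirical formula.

mol C = 10.2 / 44.01 = 0.2318; mass C = 0.2318 × 12.01 = 2.784 g
mol H = 2 × (4.16 / 18.02) = 0.4617; mass H = 0.4617 × 1.008 = 0.4654 g
Ratios (÷ 0.2318): C 1.000, H 1.992
→ CH2

CH2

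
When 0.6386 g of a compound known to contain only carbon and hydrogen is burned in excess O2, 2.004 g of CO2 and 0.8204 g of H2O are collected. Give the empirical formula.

mol C = 2.004 / 44.01 = 0.04554; mass C = 0.04554 × 12.01 = 0.5469 g
mol H = 2 × (0.8204 / 18.02) = 0.09105; mass H = 0.09105 × 1.008 = 0.09178 g
Divide by the smallest (0.04554 mol C): C 1.000, H 2.000
≈ 1:2 → CH2

CH2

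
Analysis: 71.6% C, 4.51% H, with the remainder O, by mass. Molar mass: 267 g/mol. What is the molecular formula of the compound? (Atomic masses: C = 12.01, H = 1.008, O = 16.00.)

Assume 100 g: 71.6 g C, 4.51 g H, 23.89 g O.
C: 71.6 g ÷ 12.01 g/mol = 5.962 mol
H: 4.51 g ÷ 1.008 g/mol = 4.474 mol
O: 23.89 g ÷ 16.00 g/mol = 1.493 mol
Divide by the smallest (1.493 mol O): C 3.993, H 2.997, O 1.000
≈ 4:3:1 → C4H3O
Empirical-formula mass = 67.06 g/mol
n = 267 / 67.06 = 3.98 ≈ 4
Molecular formula = (C4H3O)×4 = C16H12O4

C16H12O4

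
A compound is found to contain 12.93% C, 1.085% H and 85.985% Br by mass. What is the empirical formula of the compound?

Assume 100 g: 12.93 g C, 1.085 g H, 85.985 g Br.
C: 12.93 g ÷ 12.01 g/mol = 1.077 mol
H: 1.085 g ÷ 1.008 g/mol = 1.076 mol
Br: 85.985 g ÷ 79.90 g/mol = 1.076 mol
Smallest is Br at 1.076 mol; normalising gives C 1.000, H 1.000, Br 1.000
→ CHBr

CHBr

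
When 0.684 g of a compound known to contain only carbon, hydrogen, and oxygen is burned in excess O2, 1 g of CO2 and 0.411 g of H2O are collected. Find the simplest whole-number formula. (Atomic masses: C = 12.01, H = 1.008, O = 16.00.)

mol C = 1 / 44.01 = 0.02272; mass C = 0.02272 × 12.01 = 0.2729 g
mol H = 2 × (0.411 / 18.02) = 0.04562; mass H = 0.04562 × 1.008 = 0.04598 g
mass O = 0.684 − (0.3189) = 0.3651 g → mol O = 0.02282
Smallest is C at 0.02272 mol; normalising gives C 1.000, H 2.008, O 1.004
→ CH2O

CH2O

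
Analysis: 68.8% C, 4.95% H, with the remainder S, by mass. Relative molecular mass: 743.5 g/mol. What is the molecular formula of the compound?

Assume 100 g: 68.8 g C, 4.95 g H, 26.25 g S.
Moles — C: 68.8 / 12.01 = 5.729 mol; H: 4.95 / 1.008 = 4.911 mol; S: 26.25 / 32.07 = 0.8185 mol
Ratios (÷ 0.8185): C 6.999, H 5.999, S 1.000
Ratio ≈ 7:6:1, so the empirical formula is C7H6S
Empirical-formula mass = 122.19 g/mol
n = 743.5 / 122.19 = 6.08 ≈ 6
Molecular formula = (C7H6S)×6 = C42H36S6

C42H36S6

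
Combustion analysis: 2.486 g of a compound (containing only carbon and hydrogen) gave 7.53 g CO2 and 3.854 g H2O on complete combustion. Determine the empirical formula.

C2H5

mol C = 7.53 / 44.01 = 0.1711; mass C = 0.1711 × 12.01 = 2.055 g
mol H = 2 × (3.854 / 18.02) = 0.4277; mass H = 0.4277 × 1.008 = 0.4312 g
Ratios (÷ 0.1711): C 1.000, H 2.500
×2: C 2.00, H 5.00 → C2H5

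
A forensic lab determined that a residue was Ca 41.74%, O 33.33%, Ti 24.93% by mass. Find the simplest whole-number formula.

Ca2O4Ti

Assume 100 g: 41.74 g Ca, 33.33 g O, 24.93 g Ti.
n(Ca) = 41.74/40.08 = 1.041, n(O) = 33.33/16.00 = 2.083, n(Ti) = 24.93/47.87 = 0.5208
Divide by the smallest (0.5208 mol Ti): Ca 2.000, O 4.000, Ti 1.000
Ratio ≈ 2:4:1, so the empirical formula is Ca2O4Ti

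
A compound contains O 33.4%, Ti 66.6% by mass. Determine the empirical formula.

Assume 100 g: 33.4 g O, 66.6 g Ti.
Moles — O: 33.4 / 16.00 = 2.087 mol; Ti: 66.6 / 47.87 = 1.391 mol
Divide by the smallest (1.391 mol Ti): O 1.500, Ti 1.000
×2: O 3.00, Ti 2.00 → O3Ti2

O3Ti2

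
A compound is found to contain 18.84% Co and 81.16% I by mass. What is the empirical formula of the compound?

CoI2

Assume 100 g: 18.84 g Co, 81.16 g I.
Co: 18.84 g ÷ 58.93 g/mol = 0.3197 mol
I: 81.16 g ÷ 126.90 g/mol = 0.6396 mol
Divide by the smallest (0.3197 mol Co): Co 1.000, I 2.000
≈ 1:2 → CoI2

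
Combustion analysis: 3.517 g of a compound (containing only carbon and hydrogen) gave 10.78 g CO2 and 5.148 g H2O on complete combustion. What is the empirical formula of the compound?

C3H7

mol C = 10.78 / 44.01 = 0.2449; mass C = 0.2449 × 12.01 = 2.942 g
mol H = 2 × (5.148 / 18.02) = 0.5714; mass H = 0.5714 × 1.008 = 0.5759 g
Ratios (÷ 0.2449): C 1.000, H 2.333
×3: C 3.00, H 7.00 → C3H7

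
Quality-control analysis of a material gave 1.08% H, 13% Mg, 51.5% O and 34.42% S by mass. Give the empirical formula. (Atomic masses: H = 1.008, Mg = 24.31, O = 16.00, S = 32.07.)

H2MgO6S2

Assume 100 g: 1.08 g H, 13 g Mg, 51.5 g O, 34.42 g S.
n(H) = 1.08/1.008 = 1.071, n(Mg) = 13/24.31 = 0.5348, n(O) = 51.5/16.00 = 3.219, n(S) = 34.42/32.07 = 1.073
Divide by the smallest (0.5348 mol Mg): H 2.004, Mg 1.000, O 6.019, S 2.007
→ H2MgO6S2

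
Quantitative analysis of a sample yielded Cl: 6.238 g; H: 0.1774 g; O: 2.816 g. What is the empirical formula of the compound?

ClHO

Moles — Cl: 6.238 / 35.45 = 0.176 mol; H: 0.1774 / 1.008 = 0.176 mol; O: 2.816 / 16.00 = 0.176 mol
Ratios (÷ 0.176): Cl 1.000, H 1.000, O 1.000
≈ 1:1:1 → ClHO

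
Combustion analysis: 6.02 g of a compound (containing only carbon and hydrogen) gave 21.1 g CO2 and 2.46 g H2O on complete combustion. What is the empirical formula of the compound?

C7H4

mol C = 21.1 / 44.01 = 0.4794; mass C = 0.4794 × 12.01 = 5.758 g
mol H = 2 × (2.46 / 18.02) = 0.2730; mass H = 0.2730 × 1.008 = 0.2752 g
Smallest is H at 0.273 mol; normalising gives C 1.756, H 1.000
Scaling by 4: C 7.02, H 4.00 → C7H4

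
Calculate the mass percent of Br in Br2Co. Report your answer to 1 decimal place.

Molar mass = 2(79.90) + 1(58.93) = 218.730 g/mol
Mass of Br per mole = 2 × 79.90 = 159.800 g
% Br = 159.800 / 218.730 × 100 = 73.1%

73.1%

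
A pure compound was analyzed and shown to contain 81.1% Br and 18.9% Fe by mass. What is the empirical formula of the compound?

Assume 100 g: 81.1 g Br, 18.9 g Fe.
Br: 81.1 g ÷ 79.90 g/mol = 1.015 mol
Fe: 18.9 g ÷ 55.85 g/mol = 0.3384 mol
Ratios (÷ 0.3384): Br 2.999, Fe 1.000
Ratio ≈ 3:1, so the empirical formula is Br3Fe

Br3Fe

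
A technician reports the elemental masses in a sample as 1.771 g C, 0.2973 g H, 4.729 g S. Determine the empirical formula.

n(C) = 1.771/12.01 = 0.1475, n(H) = 0.2973/1.008 = 0.2949, n(S) = 4.729/32.07 = 0.1475
Ratios (÷ 0.1475): C 1.000, H 2.000, S 1.000
→ CH2S

CH2S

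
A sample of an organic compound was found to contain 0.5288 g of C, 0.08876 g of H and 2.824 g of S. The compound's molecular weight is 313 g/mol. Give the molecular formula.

C4H8S8

C: 0.5288 g ÷ 12.01 g/mol = 0.04403 mol
H: 0.08876 g ÷ 1.008 g/mol = 0.08806 mol
S: 2.824 g ÷ 32.07 g/mol = 0.08806 mol
Ratios (÷ 0.04403): C 1.000, H 2.000, S 2.000
→ CH2S2
Empirical-formula mass = 78.17 g/mol
n = 313 / 78.17 = 4.00 ≈ 4
Molecular formula = (CH2S2)×4 = C4H8S8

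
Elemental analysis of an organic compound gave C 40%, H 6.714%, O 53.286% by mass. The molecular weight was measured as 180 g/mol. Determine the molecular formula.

Assume 100 g: 40 g C, 6.714 g H, 53.286 g O.
Moles — C: 40 / 12.01 = 3.331 mol; H: 6.714 / 1.008 = 6.661 mol; O: 53.286 / 16.00 = 3.33 mol
Smallest is O at 3.33 mol; normalising gives C 1.000, H 2.000, O 1.000
≈ 1:2:1 → CH2O
Empirical-formula mass = 30.03 g/mol
n = 180 / 30.03 = 5.99 ≈ 6
Molecular formula = (CH2O)×6 = C6H12O6

C6H12O6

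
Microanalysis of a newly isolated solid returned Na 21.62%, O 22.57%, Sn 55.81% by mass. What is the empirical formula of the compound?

Na2O3Sn

Assume 100 g: 21.62 g Na, 22.57 g O, 55.81 g Sn.
Moles — Na: 21.62 / 22.99 = 0.9404 mol; O: 22.57 / 16.00 = 1.411 mol; Sn: 55.81 / 118.71 = 0.4701 mol
Smallest is Sn at 0.4701 mol; normalising gives Na 2.000, O 3.000, Sn 1.000
→ Na2O3Sn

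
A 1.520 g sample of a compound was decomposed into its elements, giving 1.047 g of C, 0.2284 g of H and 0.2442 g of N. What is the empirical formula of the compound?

n(C) = 1.047/12.01 = 0.08718, n(H) = 0.2284/1.008 = 0.2266, n(N) = 0.2442/14.01 = 0.01743
Divide by the smallest (0.01743 mol N): C 5.001, H 13.000, N 1.000
→ C5H13N

C5H13N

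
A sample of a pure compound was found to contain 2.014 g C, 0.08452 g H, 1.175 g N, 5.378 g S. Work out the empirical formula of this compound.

Moles — C: 2.014 / 12.01 = 0.1677 mol; H: 0.08452 / 1.008 = 0.08385 mol; N: 1.175 / 14.01 = 0.08387 mol; S: 5.378 / 32.07 = 0.1677 mol
Smallest is H at 0.08385 mol; normalising gives C 2.000, H 1.000, N 1.000, S 2.000
≈ 2:1:1:2 → C2HNS2

C2HNS2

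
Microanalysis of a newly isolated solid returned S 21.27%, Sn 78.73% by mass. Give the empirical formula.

SSn

Assume 100 g: 21.27 g S, 78.73 g Sn.
Moles — S: 21.27 / 32.07 = 0.6632 mol; Sn: 78.73 / 118.71 = 0.6632 mol
Ratios (÷ 0.6632): S 1.000, Sn 1.000
Ratio ≈ 1:1, so the empirical formula is SSn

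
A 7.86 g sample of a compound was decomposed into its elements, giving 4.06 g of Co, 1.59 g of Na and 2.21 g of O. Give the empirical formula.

CoNaO2

Co: 4.06 g ÷ 58.93 g/mol = 0.0689 mol
Na: 1.59 g ÷ 22.99 g/mol = 0.06916 mol
O: 2.21 g ÷ 16.00 g/mol = 0.1381 mol
Ratios (÷ 0.0689): Co 1.000, Na 1.004, O 2.005
≈ 1:1:2 → CoNaO2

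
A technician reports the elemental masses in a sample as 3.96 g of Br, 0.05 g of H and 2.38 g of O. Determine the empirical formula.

BrHO3

n(Br) = 3.96/79.90 = 0.04956, n(H) = 0.05/1.008 = 0.0496, n(O) = 2.38/16.00 = 0.1487
Divide by the smallest (0.04956 mol Br): Br 1.000, H 1.001, O 3.001
≈ 1:1:3 → BrHO3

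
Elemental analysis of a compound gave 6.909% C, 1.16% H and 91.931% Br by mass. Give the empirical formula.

CH2Br2

Assume 100 g: 6.909 g C, 1.16 g H, 91.931 g Br.
C: 6.909 g ÷ 12.01 g/mol = 0.5753 mol
H: 1.16 g ÷ 1.008 g/mol = 1.151 mol
Br: 91.931 g ÷ 79.90 g/mol = 1.151 mol
Ratios (÷ 0.5753): C 1.000, H 2.000, Br 2.000
→ CH2Br2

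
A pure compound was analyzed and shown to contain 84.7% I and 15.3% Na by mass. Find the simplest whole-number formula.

INa

Assume 100 g: 84.7 g I, 15.3 g Na.
Moles — I: 84.7 / 126.90 = 0.6675 mol; Na: 15.3 / 22.99 = 0.6655 mol
Smallest is Na at 0.6655 mol; normalising gives I 1.003, Na 1.000
Ratio ≈ 1:1, so the empirical formula is INa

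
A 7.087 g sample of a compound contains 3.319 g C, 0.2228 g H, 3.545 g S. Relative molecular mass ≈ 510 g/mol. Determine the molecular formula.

C20H16S8

Moles — C: 3.319 / 12.01 = 0.2764 mol; H: 0.2228 / 1.008 = 0.221 mol; S: 3.545 / 32.07 = 0.1105 mol
Smallest is S at 0.1105 mol; normalising gives C 2.500, H 2.000, S 1.000
Scaling by 2: C 5.00, H 4.00, S 2.00 → C5H4S2
Empirical-formula mass = 128.22 g/mol
n = 510 / 128.22 = 3.98 ≈ 4
Molecular formula = (C5H4S2)×4 = C20H16S8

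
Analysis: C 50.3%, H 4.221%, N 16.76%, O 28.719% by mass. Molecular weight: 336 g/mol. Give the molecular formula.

C14H14N4O6

Assume 100 g: 50.3 g C, 4.221 g H, 16.76 g N, 28.719 g O.
C: 50.3 g ÷ 12.01 g/mol = 4.188 mol
H: 4.221 g ÷ 1.008 g/mol = 4.188 mol
N: 16.76 g ÷ 14.01 g/mol = 1.196 mol
O: 28.719 g ÷ 16.00 g/mol = 1.795 mol
Smallest is N at 1.196 mol; normalising gives C 3.501, H 3.500, N 1.000, O 1.500
Scaling by 2: C 7.00, H 7.00, N 2.00, O 3.00 → C7H7N2O3
Empirical-formula mass = 167.15 g/mol
n = 336 / 167.15 = 2.01 ≈ 2
Molecular formula = (C7H7N2O3)×2 = C14H14N4O6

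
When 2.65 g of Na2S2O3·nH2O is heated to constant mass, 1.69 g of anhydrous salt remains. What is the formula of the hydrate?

Mass of water lost = 2.65 − 1.69 = 0.96 g → 0.96 / 18.02 = 0.05327 mol H2O
Molar mass of Na2S2O3 = 158.12 g/mol → mol Na2S2O3 = 1.69 / 158.12 = 0.01069
n = 0.05327 / 0.01069 = 4.98 ≈ 5 → Na2S2O3·5H2O

Na2S2O3·5H2O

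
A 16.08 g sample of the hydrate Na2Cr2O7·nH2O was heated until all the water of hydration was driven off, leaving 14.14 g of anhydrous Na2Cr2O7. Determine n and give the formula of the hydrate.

Mass of water lost = 16.08 − 14.14 = 1.94 g → 1.94 / 18.02 = 0.1077 mol H2O
Molar mass of Na2Cr2O7 = 261.98 g/mol → mol Na2Cr2O7 = 14.14 / 261.98 = 0.05397
n = 0.1077 / 0.05397 = 1.99 ≈ 2 → Na2Cr2O7·2H2O

Na2Cr2O7·2H2O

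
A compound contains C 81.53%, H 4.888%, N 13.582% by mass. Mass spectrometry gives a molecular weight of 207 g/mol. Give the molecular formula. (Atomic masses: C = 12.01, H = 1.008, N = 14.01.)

Assume 100 g: 81.53 g C, 4.888 g H, 13.582 g N.
C: 81.53 g ÷ 12.01 g/mol = 6.789 mol
H: 4.888 g ÷ 1.008 g/mol = 4.849 mol
N: 13.582 g ÷ 14.01 g/mol = 0.9695 mol
Divide by the smallest (0.9695 mol N): C 7.002, H 5.002, N 1.000
≈ 7:5:1 → C7H5N
Empirical-formula mass = 103.12 g/mol
n = 207 / 103.12 = 2.01 ≈ 2
Molecular formula = (C7H5N)×2 = C14H10N2

C14H10N2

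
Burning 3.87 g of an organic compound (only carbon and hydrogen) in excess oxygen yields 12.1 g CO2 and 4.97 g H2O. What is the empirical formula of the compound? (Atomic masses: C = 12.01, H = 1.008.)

mol C = 12.1 / 44.01 = 0.2749; mass C = 0.2749 × 12.01 = 3.302 g
mol H = 2 × (4.97 / 18.02) = 0.5516; mass H = 0.5516 × 1.008 = 0.5560 g
Ratios (÷ 0.2749): C 1.000, H 2.006
≈ 1:2 → CH2

CH2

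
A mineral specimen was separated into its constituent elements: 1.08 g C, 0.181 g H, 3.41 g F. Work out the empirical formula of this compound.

CH2F2

n(C) = 1.08/12.01 = 0.08993, n(H) = 0.181/1.008 = 0.1796, n(F) = 3.41/19.00 = 0.1795
Ratios (÷ 0.08993): C 1.000, H 1.997, F 1.996
→ CH2F2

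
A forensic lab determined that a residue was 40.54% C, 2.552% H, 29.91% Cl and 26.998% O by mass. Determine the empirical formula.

C4H3ClO2

Assume 100 g: 40.54 g C, 2.552 g H, 29.91 g Cl, 26.998 g O.
Moles — C: 40.54 / 12.01 = 3.376 mol; H: 2.552 / 1.008 = 2.532 mol; Cl: 29.91 / 35.45 = 0.8437 mol; O: 26.998 / 16.00 = 1.687 mol
Ratios (÷ 0.8437): C 4.001, H 3.001, Cl 1.000, O 2.000
≈ 4:3:1:2 → C4H3ClO2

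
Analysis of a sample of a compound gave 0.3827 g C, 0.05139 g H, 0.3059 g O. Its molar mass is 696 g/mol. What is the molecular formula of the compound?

C30H48O18

Moles — C: 0.3827 / 12.01 = 0.03187 mol; H: 0.05139 / 1.008 = 0.05098 mol; O: 0.3059 / 16.00 = 0.01912 mol
Smallest is O at 0.01912 mol; normalising gives C 1.667, H 2.667, O 1.000
Multiply by 3: C 5.00, H 8.00, O 3.00 → C5H8O3
Empirical-formula mass = 116.11 g/mol
n = 696 / 116.11 = 5.99 ≈ 6
Molecular formula = (C5H8O3)×6 = C30H48O18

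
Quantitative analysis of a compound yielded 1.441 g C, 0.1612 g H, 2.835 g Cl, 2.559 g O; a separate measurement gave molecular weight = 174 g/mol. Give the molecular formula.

C3H4Cl2O4

n(C) = 1.441/12.01 = 0.12, n(H) = 0.1612/1.008 = 0.1599, n(Cl) = 2.835/35.45 = 0.07997, n(O) = 2.559/16.00 = 0.1599
Smallest is Cl at 0.07997 mol; normalising gives C 1.500, H 2.000, Cl 1.000, O 2.000
×2: C 3.00, H 4.00, Cl 2.00, O 4.00 → C3H4Cl2O4
Empirical-formula mass = 174.96 g/mol
n = 174 / 174.96 = 0.99 ≈ 1
Molecular formula = empirical formula = C3H4Cl2O4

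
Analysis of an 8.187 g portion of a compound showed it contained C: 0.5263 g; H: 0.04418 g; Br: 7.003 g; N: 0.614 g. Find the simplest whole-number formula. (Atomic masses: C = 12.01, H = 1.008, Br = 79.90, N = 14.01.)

n(C) = 0.5263/12.01 = 0.04382, n(H) = 0.04418/1.008 = 0.04383, n(Br) = 7.003/79.90 = 0.08765, n(N) = 0.614/14.01 = 0.04383
Smallest is C at 0.04382 mol; normalising gives C 1.000, H 1.000, Br 2.000, N 1.000
Ratio ≈ 1:1:2:1, so the empirical formula is CHBr2N

CHBr2N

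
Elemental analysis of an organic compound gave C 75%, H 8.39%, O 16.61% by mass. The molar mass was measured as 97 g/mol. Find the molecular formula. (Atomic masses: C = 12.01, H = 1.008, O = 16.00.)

Assume 100 g: 75 g C, 8.39 g H, 16.61 g O.
n(C) = 75/12.01 = 6.245, n(H) = 8.39/1.008 = 8.323, n(O) = 16.61/16.00 = 1.038
Ratios (÷ 1.038): C 6.015, H 8.018, O 1.000
Ratio ≈ 6:8:1, so the empirical formula is C6H8O
Empirical-formula mass = 96.12 g/mol
n = 97 / 96.12 = 1.01 ≈ 1
Molecular formula = empirical formula = C6H8O

C6H8O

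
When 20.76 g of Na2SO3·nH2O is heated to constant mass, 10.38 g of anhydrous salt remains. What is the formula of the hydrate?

Na2SO3·7H2O

Mass of water lost = 20.76 − 10.38 = 10.38 g → 10.38 / 18.02 = 0.576 mol H2O
Molar mass of Na2SO3 = 126.05 g/mol → mol Na2SO3 = 10.38 / 126.05 = 0.08235
n = 0.576 / 0.08235 = 7.00 ≈ 7 → Na2SO3·7H2O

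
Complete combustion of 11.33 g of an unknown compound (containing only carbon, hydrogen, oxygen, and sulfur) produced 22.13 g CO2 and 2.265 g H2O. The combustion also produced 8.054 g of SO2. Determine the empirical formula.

C8H4OS2

mol C = 22.13 / 44.01 = 0.5028; mass C = 0.5028 × 12.01 = 6.039 g
mol H = 2 × (2.265 / 18.02) = 0.2514; mass H = 0.2514 × 1.008 = 0.2534 g
mol S = 8.054 / 64.07 = 0.1257; mass S = 4.031 g
mass O = 11.33 − (10.32) = 1.006 g → mol O = 0.06288
Ratios (÷ 0.06288): C 7.997, H 3.998, O 1.000, S 1.999
→ C8H4OS2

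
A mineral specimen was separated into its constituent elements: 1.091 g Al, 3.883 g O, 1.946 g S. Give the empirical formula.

Moles — Al: 1.091 / 26.98 = 0.04044 mol; O: 3.883 / 16.00 = 0.2427 mol; S: 1.946 / 32.07 = 0.06068 mol
Ratios (÷ 0.04044): Al 1.000, O 6.002, S 1.501
Multiply by 2: Al 2.00, O 12.00, S 3.00 → Al2O12S3

Al2O12S3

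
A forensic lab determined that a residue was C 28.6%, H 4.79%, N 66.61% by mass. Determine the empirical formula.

CH2N2

Assume 100 g: 28.6 g C, 4.79 g H, 66.61 g N.
C: 28.6 g ÷ 12.01 g/mol = 2.381 mol
H: 4.79 g ÷ 1.008 g/mol = 4.752 mol
N: 66.61 g ÷ 14.01 g/mol = 4.754 mol
Smallest is C at 2.381 mol; normalising gives C 1.000, H 1.996, N 1.997
→ CH2N2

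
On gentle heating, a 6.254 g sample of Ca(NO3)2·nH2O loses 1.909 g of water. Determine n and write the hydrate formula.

Ca(NO3)2·4H2O

Mass of anhydrous Ca(NO3)2 = 6.254 − 1.909 = 4.345 g
mol H2O = 1.909 / 18.02 = 0.1059
Molar mass of Ca(NO3)2 = 164.10 g/mol → mol Ca(NO3)2 = 4.345 / 164.10 = 0.02648
n = 0.1059 / 0.02648 = 4.00 ≈ 4 → Ca(NO3)2·4H2O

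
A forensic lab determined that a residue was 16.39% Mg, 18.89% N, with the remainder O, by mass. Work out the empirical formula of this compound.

MgN2O6

Assume 100 g: 16.39 g Mg, 18.89 g N, 64.72 g O.
Mg: 16.39 g ÷ 24.31 g/mol = 0.6742 mol
N: 18.89 g ÷ 14.01 g/mol = 1.348 mol
O: 64.72 g ÷ 16.00 g/mol = 4.045 mol
Ratios (÷ 0.6742): Mg 1.000, N 2.000, O 6.000
Ratio ≈ 1:2:6, so the empirical formula is MgN2O6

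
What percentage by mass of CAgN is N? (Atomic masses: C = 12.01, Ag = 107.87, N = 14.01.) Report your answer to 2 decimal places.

Molar mass = 1(12.01) + 1(107.87) + 1(14.01) = 133.890 g/mol
Mass of N per mole = 1 × 14.01 = 14.010 g
% N = 14.010 / 133.890 × 100 = 10.46%

10.46%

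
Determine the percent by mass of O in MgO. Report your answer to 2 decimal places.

Molar mass = 1(24.31) + 1(16.00) = 40.310 g/mol
Mass of O per mole = 1 × 16.00 = 16.000 g
% O = 16.000 / 40.310 × 100 = 39.69%

39.69%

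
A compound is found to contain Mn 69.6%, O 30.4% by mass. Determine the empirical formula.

Assume 100 g: 69.6 g Mn, 30.4 g O.
Mn: 69.6 g ÷ 54.94 g/mol = 1.267 mol
O: 30.4 g ÷ 16.00 g/mol = 1.9 mol
Ratios (÷ 1.267): Mn 1.000, O 1.500
Scaling by 2: Mn 2.00, O 3.00 → Mn2O3

Mn2O3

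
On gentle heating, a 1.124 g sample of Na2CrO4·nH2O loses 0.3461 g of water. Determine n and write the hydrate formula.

Na2CrO4·4H2O

Mass of anhydrous Na2CrO4 = 1.124 − 0.3461 = 0.7779 g
mol H2O = 0.3461 / 18.02 = 0.01921
Molar mass of Na2CrO4 = 161.98 g/mol → mol Na2CrO4 = 0.7779 / 161.98 = 0.004802
n = 0.01921 / 0.004802 = 4.00 ≈ 4 → Na2CrO4·4H2O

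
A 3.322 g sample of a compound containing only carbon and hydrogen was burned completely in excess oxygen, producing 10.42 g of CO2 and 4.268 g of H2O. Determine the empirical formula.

CH2

mol C = 10.42 / 44.01 = 0.2368; mass C = 0.2368 × 12.01 = 2.844 g
mol H = 2 × (4.268 / 18.02) = 0.4737; mass H = 0.4737 × 1.008 = 0.4775 g
Ratios (÷ 0.2368): C 1.000, H 2.001
≈ 1:2 → CH2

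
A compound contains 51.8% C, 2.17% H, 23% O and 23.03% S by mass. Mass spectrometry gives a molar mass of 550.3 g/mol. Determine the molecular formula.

Assume 100 g: 51.8 g C, 2.17 g H, 23 g O, 23.03 g S.
C: 51.8 g ÷ 12.01 g/mol = 4.313 mol
H: 2.17 g ÷ 1.008 g/mol = 2.153 mol
O: 23 g ÷ 16.00 g/mol = 1.438 mol
S: 23.03 g ÷ 32.07 g/mol = 0.7181 mol
Smallest is S at 0.7181 mol; normalising gives C 6.006, H 2.998, O 2.002, S 1.000
Ratio ≈ 6:3:2:1, so the empirical formula is C6H3O2S
Empirical-formula mass = 139.15 g/mol
n = 550.3 / 139.15 = 3.95 ≈ 4
Molecular formula = (C6H3O2S)×4 = C24H12O8S4

C24H12O8S4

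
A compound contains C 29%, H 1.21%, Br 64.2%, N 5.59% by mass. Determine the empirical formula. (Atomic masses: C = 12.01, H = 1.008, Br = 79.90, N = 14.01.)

C6H3Br2N

Assume 100 g: 29 g C, 1.21 g H, 64.2 g Br, 5.59 g N.
Moles — C: 29 / 12.01 = 2.415 mol; H: 1.21 / 1.008 = 1.2 mol; Br: 64.2 / 79.90 = 0.8035 mol; N: 5.59 / 14.01 = 0.399 mol
Ratios (÷ 0.399): C 6.052, H 3.009, Br 2.014, N 1.000
Ratio ≈ 6:3:2:1, so the empirical formula is C6H3Br2N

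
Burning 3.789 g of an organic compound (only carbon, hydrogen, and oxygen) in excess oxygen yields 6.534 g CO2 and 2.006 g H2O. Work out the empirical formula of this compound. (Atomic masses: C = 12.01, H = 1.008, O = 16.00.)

mol C = 6.534 / 44.01 = 0.1485; mass C = 0.1485 × 12.01 = 1.783 g
mol H = 2 × (2.006 / 18.02) = 0.2226; mass H = 0.2226 × 1.008 = 0.2244 g
mass O = 3.789 − (2.008) = 1.781 g → mol O = 0.1113
Smallest is O at 0.1113 mol; normalising gives C 1.333, H 2.000, O 1.000
Scaling by 3: C 4.00, H 6.00, O 3.00 → C4H6O3

C4H6O3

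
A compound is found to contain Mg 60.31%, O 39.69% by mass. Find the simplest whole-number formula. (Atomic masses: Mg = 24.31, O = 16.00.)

Assume 100 g: 60.31 g Mg, 39.69 g O.
Moles — Mg: 60.31 / 24.31 = 2.481 mol; O: 39.69 / 16.00 = 2.481 mol
Divide by the smallest (2.481 mol O): Mg 1.000, O 1.000
≈ 1:1 → MgO

MgO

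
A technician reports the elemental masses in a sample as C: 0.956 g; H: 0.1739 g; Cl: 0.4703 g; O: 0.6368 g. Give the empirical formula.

C6H13ClO3

Moles — C: 0.956 / 12.01 = 0.0796 mol; H: 0.1739 / 1.008 = 0.1725 mol; Cl: 0.4703 / 35.45 = 0.01327 mol; O: 0.6368 / 16.00 = 0.0398 mol
Divide by the smallest (0.01327 mol Cl): C 6.000, H 13.004, Cl 1.000, O 3.000
Ratio ≈ 6:13:1:3, so the empirical formula is C6H13ClO3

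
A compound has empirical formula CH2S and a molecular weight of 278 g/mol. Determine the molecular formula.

C6H12S6

Empirical-formula mass = 46.10 g/mol
n = 278 / 46.10 = 6.03 ≈ 6
Molecular formula = (CH2S)6 = C6H12S6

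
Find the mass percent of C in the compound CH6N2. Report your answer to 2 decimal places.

26.06%

Molar mass = 1(12.01) + 6(1.008) + 2(14.01) = 46.078 g/mol
Mass of C per mole = 1 × 12.01 = 12.010 g
% C = 12.010 / 46.078 × 100 = 26.06%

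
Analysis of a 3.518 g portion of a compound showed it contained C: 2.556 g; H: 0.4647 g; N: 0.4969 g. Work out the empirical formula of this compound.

C6H13N

n(C) = 2.556/12.01 = 0.2128, n(H) = 0.4647/1.008 = 0.461, n(N) = 0.4969/14.01 = 0.03547
Ratios (÷ 0.03547): C 6.000, H 12.998, N 1.000
Ratio ≈ 6:13:1, so the empirical formula is C6H13N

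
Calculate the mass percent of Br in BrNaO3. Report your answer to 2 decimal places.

Molar mass = 1(79.90) + 1(22.99) + 3(16.00) = 150.890 g/mol
Mass of Br per mole = 1 × 79.90 = 79.900 g
% Br = 79.900 / 150.890 × 100 = 52.95%

52.95%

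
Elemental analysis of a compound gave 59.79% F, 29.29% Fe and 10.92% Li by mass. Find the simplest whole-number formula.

Assume 100 g: 59.79 g F, 29.29 g Fe, 10.92 g Li.
Moles — F: 59.79 / 19.00 = 3.147 mol; Fe: 29.29 / 55.85 = 0.5244 mol; Li: 10.92 / 6.94 = 1.573 mol
Smallest is Fe at 0.5244 mol; normalising gives F 6.000, Fe 1.000, Li 3.000
→ F6FeLi3

F6FeLi3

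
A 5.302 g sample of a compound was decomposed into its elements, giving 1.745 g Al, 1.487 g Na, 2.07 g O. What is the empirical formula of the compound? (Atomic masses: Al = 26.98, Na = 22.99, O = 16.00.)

AlNaO2

Al: 1.745 g ÷ 26.98 g/mol = 0.06468 mol
Na: 1.487 g ÷ 22.99 g/mol = 0.06468 mol
O: 2.07 g ÷ 16.00 g/mol = 0.1294 mol
Smallest is Al at 0.06468 mol; normalising gives Al 1.000, Na 1.000, O 2.000
→ AlNaO2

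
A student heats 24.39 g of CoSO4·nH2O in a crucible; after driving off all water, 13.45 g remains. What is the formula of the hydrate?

CoSO4·7H2O

Mass of water lost = 24.39 − 13.45 = 10.94 g → 10.94 / 18.02 = 0.6071 mol H2O
Molar mass of CoSO4 = 155.00 g/mol → mol CoSO4 = 13.45 / 155.00 = 0.08677
n = 0.6071 / 0.08677 = 7.00 ≈ 7 → CoSO4·7H2O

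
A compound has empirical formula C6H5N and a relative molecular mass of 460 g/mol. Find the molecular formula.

Empirical-formula mass = 91.11 g/mol
n = 460 / 91.11 = 5.05 ≈ 5
Molecular formula = (C6H5N)5 = C30H25N5

C30H25N5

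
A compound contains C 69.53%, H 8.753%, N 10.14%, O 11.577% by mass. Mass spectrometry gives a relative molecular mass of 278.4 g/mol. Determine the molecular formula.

C16H24N2O2

Assume 100 g: 69.53 g C, 8.753 g H, 10.14 g N, 11.577 g O.
Moles — C: 69.53 / 12.01 = 5.789 mol; H: 8.753 / 1.008 = 8.684 mol; N: 10.14 / 14.01 = 0.7238 mol; O: 11.577 / 16.00 = 0.7236 mol
Ratios (÷ 0.7236): C 8.001, H 12.001, N 1.000, O 1.000
→ C8H12NO
Empirical-formula mass = 138.19 g/mol
n = 278.4 / 138.19 = 2.01 ≈ 2
Molecular formula = (C8H12NO)×2 = C16H24N2O2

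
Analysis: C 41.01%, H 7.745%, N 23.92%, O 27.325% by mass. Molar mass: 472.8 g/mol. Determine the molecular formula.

Assume 100 g: 41.01 g C, 7.745 g H, 23.92 g N, 27.325 g O.
Moles — C: 41.01 / 12.01 = 3.415 mol; H: 7.745 / 1.008 = 7.684 mol; N: 23.92 / 14.01 = 1.707 mol; O: 27.325 / 16.00 = 1.708 mol
Divide by the smallest (1.707 mol N): C 2.000, H 4.500, N 1.000, O 1.000
×2: C 4.00, H 9.00, N 2.00, O 2.00 → C4H9N2O2
Empirical-formula mass = 117.13 g/mol
n = 472.8 / 117.13 = 4.04 ≈ 4
Molecular formula = (C4H9N2O2)×4 = C16H36N8O8

C16H36N8O8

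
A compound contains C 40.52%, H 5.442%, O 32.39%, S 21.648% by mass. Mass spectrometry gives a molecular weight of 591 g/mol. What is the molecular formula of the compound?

C20H32O12S4

Assume 100 g: 40.52 g C, 5.442 g H, 32.39 g O, 21.648 g S.
C: 40.52 g ÷ 12.01 g/mol = 3.374 mol
H: 5.442 g ÷ 1.008 g/mol = 5.399 mol
O: 32.39 g ÷ 16.00 g/mol = 2.024 mol
S: 21.648 g ÷ 32.07 g/mol = 0.675 mol
Divide by the smallest (0.675 mol S): C 4.998, H 7.998, O 2.999, S 1.000
≈ 5:8:3:1 → C5H8O3S
Empirical-formula mass = 148.18 g/mol
n = 591 / 148.18 = 3.99 ≈ 4
Molecular formula = (C5H8O3S)×4 = C20H32O12S4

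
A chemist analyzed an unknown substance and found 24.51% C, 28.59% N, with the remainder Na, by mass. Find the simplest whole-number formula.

CNNa

Assume 100 g: 24.51 g C, 28.59 g N, 46.9 g Na.
C: 24.51 g ÷ 12.01 g/mol = 2.041 mol
N: 28.59 g ÷ 14.01 g/mol = 2.041 mol
Na: 46.9 g ÷ 22.99 g/mol = 2.04 mol
Smallest is Na at 2.04 mol; normalising gives C 1.000, N 1.000, Na 1.000
Ratio ≈ 1:1:1, so the empirical formula is CNNa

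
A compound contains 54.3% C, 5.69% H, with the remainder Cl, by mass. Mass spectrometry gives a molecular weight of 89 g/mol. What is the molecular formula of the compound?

Assume 100 g: 54.3 g C, 5.69 g H, 40.01 g Cl.
Moles — C: 54.3 / 12.01 = 4.521 mol; H: 5.69 / 1.008 = 5.645 mol; Cl: 40.01 / 35.45 = 1.129 mol
Smallest is Cl at 1.129 mol; normalising gives C 4.006, H 5.001, Cl 1.000
≈ 4:5:1 → C4H5Cl
Empirical-formula mass = 88.53 g/mol
n = 89 / 88.53 = 1.01 ≈ 1
Molecular formula = empirical formula = C4H5Cl

C4H5Cl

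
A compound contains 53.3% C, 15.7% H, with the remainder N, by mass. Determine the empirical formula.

Assume 100 g: 53.3 g C, 15.7 g H, 31 g N.
n(C) = 53.3/12.01 = 4.438, n(H) = 15.7/1.008 = 15.58, n(N) = 31/14.01 = 2.213
Ratios (÷ 2.213): C 2.006, H 7.039, N 1.000
Ratio ≈ 2:7:1, so the empirical formula is C2H7N

C2H7N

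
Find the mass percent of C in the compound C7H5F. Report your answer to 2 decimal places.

77.76%

Molar mass = 7(12.01) + 5(1.008) + 1(19.00) = 108.110 g/mol
Mass of C per mole = 7 × 12.01 = 84.070 g
% C = 84.070 / 108.110 × 100 = 77.76%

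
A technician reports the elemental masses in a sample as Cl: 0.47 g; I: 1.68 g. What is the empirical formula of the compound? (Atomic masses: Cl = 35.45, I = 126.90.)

n(Cl) = 0.47/35.45 = 0.01326, n(I) = 1.68/126.90 = 0.01324
Divide by the smallest (0.01324 mol I): Cl 1.001, I 1.000
≈ 1:1 → ClI

ClI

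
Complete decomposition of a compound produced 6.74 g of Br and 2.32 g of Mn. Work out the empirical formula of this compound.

Br2Mn

n(Br) = 6.74/79.90 = 0.08436, n(Mn) = 2.32/54.94 = 0.04223
Smallest is Mn at 0.04223 mol; normalising gives Br 1.998, Mn 1.000
→ Br2Mn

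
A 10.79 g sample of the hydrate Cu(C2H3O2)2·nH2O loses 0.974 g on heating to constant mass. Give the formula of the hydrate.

Mass of anhydrous Cu(C2H3O2)2 = 10.79 − 0.974 = 9.816 g
mol H2O = 0.974 / 18.02 = 0.05405
Molar mass of Cu(C2H3O2)2 = 181.64 g/mol → mol Cu(C2H3O2)2 = 9.816 / 181.64 = 0.05404
n = 0.05405 / 0.05404 = 1.00 ≈ 1 → Cu(C2H3O2)2·H2O

Cu(C2H3O2)2·H2O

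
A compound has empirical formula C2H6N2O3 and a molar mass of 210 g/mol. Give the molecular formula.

C4H12N4O6

Empirical-formula mass = 106.09 g/mol
n = 210 / 106.09 = 1.98 ≈ 2
Molecular formula = (C2H6N2O3)2 = C4H12N4O6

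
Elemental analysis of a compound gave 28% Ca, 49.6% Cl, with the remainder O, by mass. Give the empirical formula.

Assume 100 g: 28 g Ca, 49.6 g Cl, 22.4 g O.
Ca: 28 g ÷ 40.08 g/mol = 0.6986 mol
Cl: 49.6 g ÷ 35.45 g/mol = 1.399 mol
O: 22.4 g ÷ 16.00 g/mol = 1.4 mol
Smallest is Ca at 0.6986 mol; normalising gives Ca 1.000, Cl 2.003, O 2.004
≈ 1:2:2 → CaCl2O2

CaCl2O2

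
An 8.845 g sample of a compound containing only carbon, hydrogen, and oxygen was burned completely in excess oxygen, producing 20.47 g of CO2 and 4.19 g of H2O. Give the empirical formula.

mol C = 20.47 / 44.01 = 0.4651; mass C = 0.4651 × 12.01 = 5.586 g
mol H = 2 × (4.19 / 18.02) = 0.4650; mass H = 0.4650 × 1.008 = 0.4688 g
mass O = 8.845 − (6.055) = 2.790 g → mol O = 0.1744
Divide by the smallest (0.1744 mol O): C 2.667, H 2.667, O 1.000
×3: C 8.00, H 8.00, O 3.00 → C8H8O3

C8H8O3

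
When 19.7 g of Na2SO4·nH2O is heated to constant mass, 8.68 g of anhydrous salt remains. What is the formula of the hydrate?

Mass of water lost = 19.7 − 8.68 = 11.02 g → 11.02 / 18.02 = 0.6115 mol H2O
Molar mass of Na2SO4 = 142.05 g/mol → mol Na2SO4 = 8.68 / 142.05 = 0.06111
n = 0.6115 / 0.06111 = 10.01 ≈ 10 → Na2SO4·10H2O

Na2SO4·10H2O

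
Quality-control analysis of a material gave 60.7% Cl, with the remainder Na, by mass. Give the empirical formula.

Assume 100 g: 60.7 g Cl, 39.3 g Na.
Moles — Cl: 60.7 / 35.45 = 1.712 mol; Na: 39.3 / 22.99 = 1.709 mol
Smallest is Na at 1.709 mol; normalising gives Cl 1.002, Na 1.000
→ ClNa

ClNa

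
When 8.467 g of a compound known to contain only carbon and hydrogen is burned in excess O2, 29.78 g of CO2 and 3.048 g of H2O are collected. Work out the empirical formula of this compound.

mol C = 29.78 / 44.01 = 0.6767; mass C = 0.6767 × 12.01 = 8.127 g
mol H = 2 × (3.048 / 18.02) = 0.3383; mass H = 0.3383 × 1.008 = 0.3410 g
Ratios (÷ 0.3383): C 2.000, H 1.000
Ratio ≈ 2:1, so the empirical formula is C2H

C2H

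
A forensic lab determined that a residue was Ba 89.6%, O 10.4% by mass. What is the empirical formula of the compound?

BaO

Assume 100 g: 89.6 g Ba, 10.4 g O.
n(Ba) = 89.6/137.33 = 0.6524, n(O) = 10.4/16.00 = 0.65
Divide by the smallest (0.65 mol O): Ba 1.004, O 1.000
→ BaO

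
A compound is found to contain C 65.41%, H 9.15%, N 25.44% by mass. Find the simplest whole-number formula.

Assume 100 g: 65.41 g C, 9.15 g H, 25.44 g N.
C: 65.41 g ÷ 12.01 g/mol = 5.446 mol
H: 9.15 g ÷ 1.008 g/mol = 9.077 mol
N: 25.44 g ÷ 14.01 g/mol = 1.816 mol
Divide by the smallest (1.816 mol N): C 2.999, H 4.999, N 1.000
≈ 3:5:1 → C3H5N

C3H5N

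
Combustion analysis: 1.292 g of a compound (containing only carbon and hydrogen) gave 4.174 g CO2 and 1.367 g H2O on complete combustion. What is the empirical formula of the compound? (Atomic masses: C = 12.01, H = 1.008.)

mol C = 4.174 / 44.01 = 0.09484; mass C = 0.09484 × 12.01 = 1.139 g
mol H = 2 × (1.367 / 18.02) = 0.1517; mass H = 0.1517 × 1.008 = 0.1529 g
Divide by the smallest (0.09484 mol C): C 1.000, H 1.600
Scaling by 5: C 5.00, H 8.00 → C5H8

C5H8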